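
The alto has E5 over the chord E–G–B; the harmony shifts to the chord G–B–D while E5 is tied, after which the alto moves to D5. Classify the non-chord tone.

The harmony at that moment is G major triad (G, B, D); E5 is not a chord tone.
It is held over (the same pitch as the preceding E5) and left by step down to D5.
Held over from the previous chord and resolving down by step — a suspension.

E5 is a suspension.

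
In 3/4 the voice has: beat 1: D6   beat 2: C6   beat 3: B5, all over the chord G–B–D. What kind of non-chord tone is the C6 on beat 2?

The harmony at that moment is G major triad (G, B, D); C6 is not a chord tone.
It is approached by step down from D6 and left by step down to B5.
Step in, step out in the same direction — a passing tone.

Passing tone.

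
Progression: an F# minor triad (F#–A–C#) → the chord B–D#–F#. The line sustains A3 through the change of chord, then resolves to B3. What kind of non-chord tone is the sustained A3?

A3 is a retardation.

The harmony at that moment is B major triad (B, D#, F#); A3 is not a chord tone.
It is held over (the same pitch as the preceding A3) and left by step up to B3.
Held over from the previous chord and resolving up by step — a retardation.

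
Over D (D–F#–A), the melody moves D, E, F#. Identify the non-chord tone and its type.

E is a passing tone.

The harmony at that moment is D major triad (D, F#, A); E is not a chord tone.
It is approached by step up from D and left by step up to F#.
Step in, step out in the same direction — a passing tone.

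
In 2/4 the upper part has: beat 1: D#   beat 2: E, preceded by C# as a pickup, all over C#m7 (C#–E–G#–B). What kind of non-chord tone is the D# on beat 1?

The harmony at that moment is C# minor seventh chord (C#, E, G#, B); D# is not a chord tone.
It is approached by step up from C# and left by step up to E.
Step in, step out in the same direction — a passing tone.

Passing tone.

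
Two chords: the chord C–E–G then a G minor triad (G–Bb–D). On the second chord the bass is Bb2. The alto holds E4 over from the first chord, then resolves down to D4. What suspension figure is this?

4–3 suspension.

At the second chord the bass is Bb2. The suspended E4 lies a fourth above the bass; after resolving down by step to D4, the interval above the bass becomes a third.
Suspension figures are named by those two intervals: 4–3.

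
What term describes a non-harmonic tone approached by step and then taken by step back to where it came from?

Approach: by step. Departure: by step in the opposite direction, back to the starting pitch.
Stepwise on both sides but reversing to return to the same chord tone — a neighbor tone. (Had it continued onward in the same direction it would be a passing tone instead.)

Neighbor tone.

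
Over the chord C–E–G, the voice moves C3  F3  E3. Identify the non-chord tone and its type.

F3 is an appoggiatura.

The harmony at that moment is C major triad (C, E, G); F3 is not a chord tone.
It is approached by leap up from C3 and left by step down to E3.
Leap in, step out — an appoggiatura.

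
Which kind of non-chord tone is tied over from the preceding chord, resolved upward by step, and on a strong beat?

Approach: by preparation — the pitch is first a chord tone, then held (tied or repeated) while the harmony changes under it. Departure: up by step. Metric position: strong.
A prepared dissonance that resolves upward by step — a retardation. (The same figure resolving downward would be a suspension.)

Retardation.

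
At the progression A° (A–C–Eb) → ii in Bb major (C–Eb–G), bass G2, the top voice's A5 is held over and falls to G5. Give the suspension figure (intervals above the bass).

9–8 suspension.

At the second chord the bass is G2. The suspended A5 lies a ninth above the bass; after resolving down by step to G5, the interval above the bass becomes an octave.
Suspension figures are named by those two intervals: 9–8.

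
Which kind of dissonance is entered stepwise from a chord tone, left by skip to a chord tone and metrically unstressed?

Approach: by step. Departure: by leap. Metric position: weak.
Step in, leap out, from a weak position — an escape tone (échappée). (It is the mirror image of the appoggiatura, which leaps in and steps out on a strong beat.)

Escape tone.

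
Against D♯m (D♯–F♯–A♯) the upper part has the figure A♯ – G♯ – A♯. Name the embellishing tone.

The harmony at that moment is D♯ minor triad (D♯, F♯, A♯); G♯ is not a chord tone.
It is approached by step down from A♯ and left by step up to A♯.
Step away and step back to the same note — a neighbor tone (lower neighbor).

G♯ is a neighbor tone.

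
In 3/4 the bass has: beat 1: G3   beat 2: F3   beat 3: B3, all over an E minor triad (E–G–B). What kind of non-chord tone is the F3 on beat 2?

The harmony at that moment is E minor triad (E, G, B); F3 is not a chord tone.
It is approached by step down from G3 and left by leap up to B3.
Step in, leap out, on a weak beat — an escape tone.

Escape tone.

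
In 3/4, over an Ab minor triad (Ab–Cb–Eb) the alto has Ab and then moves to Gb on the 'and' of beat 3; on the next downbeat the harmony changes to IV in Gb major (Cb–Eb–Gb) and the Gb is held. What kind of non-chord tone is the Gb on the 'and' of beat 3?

The harmony at that moment is Ab minor triad (Ab, Cb, Eb); Gb is not a chord tone.
It is approached by step down from Ab and then sustained as the same pitch into the next harmony.
Arriving early and becoming a chord tone when the harmony changes — an anticipation.

Anticipation.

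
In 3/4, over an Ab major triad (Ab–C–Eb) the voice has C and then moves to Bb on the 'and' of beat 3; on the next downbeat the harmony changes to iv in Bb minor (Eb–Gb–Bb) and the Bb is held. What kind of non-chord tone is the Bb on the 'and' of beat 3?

The harmony at that moment is Ab major triad (Ab, C, Eb); Bb is not a chord tone.
It is approached by step down from C and then sustained as the same pitch into the next harmony.
Arriving early and becoming a chord tone when the harmony changes — an anticipation.

Anticipation.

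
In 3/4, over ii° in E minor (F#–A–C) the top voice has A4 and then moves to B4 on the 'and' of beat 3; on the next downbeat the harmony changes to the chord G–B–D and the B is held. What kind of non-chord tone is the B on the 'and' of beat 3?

Anticipation.

The harmony at that moment is F# diminished triad (F#, A, C); B4 is not a chord tone.
It is approached by step up from A4 and then sustained as the same pitch into the next harmony.
Arriving early and becoming a chord tone when the harmony changes — an anticipation.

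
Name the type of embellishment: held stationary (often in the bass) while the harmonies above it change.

Approach: none. Departure: none — a single pitch is sustained while the chords change around it, passing through harmonies that do not contain it.
No melodic motion at all; the dissonance is created entirely by the moving harmonies against the stationary note — a pedal tone (pedal point).

Pedal tone.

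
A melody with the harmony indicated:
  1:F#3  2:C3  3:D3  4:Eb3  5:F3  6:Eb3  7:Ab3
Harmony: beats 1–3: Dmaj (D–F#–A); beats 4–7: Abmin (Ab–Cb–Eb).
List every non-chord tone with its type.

C3 (beat 2) — appoggiatura; F3 (beat 5) — neighbor tone.

The harmony at that moment is D major triad (D, F#, A); C3 is not a chord tone.
It is approached by leap down from F#3 and left by step up to D3.
Leap in, step out — an appoggiatura.
The harmony at that moment is Ab minor triad (Ab, Cb, Eb); F3 is not a chord tone.
It is approached by step up from Eb3 and left by step down to Eb3.
Step away and step back to the same note — a neighbor tone (upper neighbor).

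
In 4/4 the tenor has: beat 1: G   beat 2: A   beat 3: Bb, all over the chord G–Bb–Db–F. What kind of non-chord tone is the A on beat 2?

The harmony at that moment is G half-diminished seventh chord (G, Bb, Db, F); A is not a chord tone.
It is approached by step up from G and left by step up to Bb.
Step in, step out in the same direction — a passing tone.

Passing tone.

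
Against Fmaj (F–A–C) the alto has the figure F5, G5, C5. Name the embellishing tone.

The harmony at that moment is F major triad (F, A, C); G5 is not a chord tone.
It is approached by step up from F5 and left by leap down to C5.
Step in, leap out — an escape tone.

G5 is an escape tone.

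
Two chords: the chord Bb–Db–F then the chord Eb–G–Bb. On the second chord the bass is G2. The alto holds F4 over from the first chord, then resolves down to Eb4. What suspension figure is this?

7–6 suspension.

At the second chord the bass is G2. The suspended F4 lies a seventh above the bass; after resolving down by step to Eb4, the interval above the bass becomes a sixth.
Suspension figures are named by those two intervals: 7–6.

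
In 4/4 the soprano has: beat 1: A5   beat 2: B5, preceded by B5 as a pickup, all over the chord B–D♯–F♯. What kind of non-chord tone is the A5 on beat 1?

Lower neighbor tone.

The harmony at that moment is B major triad (B, D♯, F♯); A5 is not a chord tone.
It is approached by step down from B5 and left by step up to B5.
Step away and step back to the same note — a neighbor tone (lower neighbor).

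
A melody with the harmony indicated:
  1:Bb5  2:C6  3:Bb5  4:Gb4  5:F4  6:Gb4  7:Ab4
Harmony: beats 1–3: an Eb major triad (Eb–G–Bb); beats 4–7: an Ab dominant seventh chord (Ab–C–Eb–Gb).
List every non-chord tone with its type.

C6 (beat 2) — neighbor tone; F4 (beat 5) — neighbor tone.

The harmony at that moment is Eb major triad (Eb, G, Bb); C6 is not a chord tone.
It is approached by step up from Bb5 and left by step down to Bb5.
Step away and step back to the same note — a neighbor tone (upper neighbor).
The harmony at that moment is Ab dominant seventh chord (Ab, C, Eb, Gb); F4 is not a chord tone.
It is approached by step down from Gb4 and left by step up to Gb4.
Step away and step back to the same note — a neighbor tone (lower neighbor).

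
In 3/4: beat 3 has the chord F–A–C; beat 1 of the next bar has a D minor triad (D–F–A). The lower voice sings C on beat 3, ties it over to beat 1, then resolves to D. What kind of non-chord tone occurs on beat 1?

The harmony at that moment is D minor triad (D, F, A); C is not a chord tone.
It is held over (the same pitch as the preceding C) and left by step up to D.
Held over from the previous chord and resolving up by step — a retardation.

Retardation.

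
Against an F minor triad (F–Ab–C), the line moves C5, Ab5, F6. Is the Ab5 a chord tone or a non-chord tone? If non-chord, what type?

Chord tone (the third of F minor triad).

F minor triad contains F, Ab, C; Ab is the third, so it is a chord tone.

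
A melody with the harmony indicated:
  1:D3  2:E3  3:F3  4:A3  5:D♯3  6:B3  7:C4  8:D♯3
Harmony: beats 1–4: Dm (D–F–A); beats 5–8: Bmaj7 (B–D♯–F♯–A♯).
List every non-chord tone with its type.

The harmony at that moment is D minor triad (D, F, A); E3 is not a chord tone.
It is approached by step up from D3 and left by step up to F3.
Step in, step out in the same direction — a passing tone.
The harmony at that moment is B major seventh chord (B, D♯, F♯, A♯); C4 is not a chord tone.
It is approached by step up from B3 and left by leap down to D♯3.
Step in, leap out — an escape tone.

E3 (beat 2) — passing tone; C4 (beat 7) — escape tone.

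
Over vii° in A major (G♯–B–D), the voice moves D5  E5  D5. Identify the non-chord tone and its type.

E5 is a neighbor tone.

The harmony at that moment is G♯ diminished triad (G♯, B, D); E5 is not a chord tone.
It is approached by step up from D5 and left by step down to D5.
Step away and step back to the same note — a neighbor tone (upper neighbor).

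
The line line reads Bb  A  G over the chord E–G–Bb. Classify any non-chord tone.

A is a passing tone.

The harmony at that moment is E diminished triad (E, G, Bb); A is not a chord tone.
It is approached by step down from Bb and left by step down to G.
Step in, step out in the same direction — a passing tone.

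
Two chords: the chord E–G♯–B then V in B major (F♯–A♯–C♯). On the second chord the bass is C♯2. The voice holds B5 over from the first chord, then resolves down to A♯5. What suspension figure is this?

7–6 suspension.

At the second chord the bass is C♯2. The suspended B5 lies a seventh above the bass; after resolving down by step to A♯5, the interval above the bass becomes a sixth.
Suspension figures are named by those two intervals: 7–6.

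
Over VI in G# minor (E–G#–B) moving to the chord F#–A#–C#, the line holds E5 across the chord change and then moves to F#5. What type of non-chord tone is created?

The harmony at that moment is F# major triad (F#, A#, C#); E5 is not a chord tone.
It is held over (the same pitch as the preceding E5) and left by step up to F#5.
Held over from the previous chord and resolving up by step — a retardation.

E5 is a retardation.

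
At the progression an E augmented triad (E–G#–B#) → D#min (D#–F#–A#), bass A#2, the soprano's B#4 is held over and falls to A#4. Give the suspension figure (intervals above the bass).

At the second chord the bass is A#2. The suspended B#4 lies a ninth above the bass; after resolving down by step to A#4, the interval above the bass becomes an octave.
Suspension figures are named by those two intervals: 9–8.

9–8 suspension.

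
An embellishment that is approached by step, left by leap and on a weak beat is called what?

Escape tone.

Approach: by step. Departure: by leap. Metric position: weak.
Step in, leap out, from a weak position — an escape tone (échappée). (It is the mirror image of the appoggiatura, which leaps in and steps out on a strong beat.)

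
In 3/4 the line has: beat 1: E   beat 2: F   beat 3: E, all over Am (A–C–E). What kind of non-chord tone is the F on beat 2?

Upper neighbor tone.

The harmony at that moment is A minor triad (A, C, E); F is not a chord tone.
It is approached by step up from E and left by step down to E.
Step away and step back to the same note — a neighbor tone (upper neighbor).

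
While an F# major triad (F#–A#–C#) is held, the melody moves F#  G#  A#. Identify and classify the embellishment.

The harmony at that moment is F# major triad (F#, A#, C#); G# is not a chord tone.
It is approached by step up from F# and left by step up to A#.
Step in, step out in the same direction — a passing tone.

G# is a passing tone.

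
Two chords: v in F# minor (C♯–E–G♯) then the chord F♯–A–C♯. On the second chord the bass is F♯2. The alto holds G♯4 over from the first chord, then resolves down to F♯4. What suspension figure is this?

At the second chord the bass is F♯2. The suspended G♯4 lies a ninth above the bass; after resolving down by step to F♯4, the interval above the bass becomes an octave.
Suspension figures are named by those two intervals: 9–8.

9–8 suspension.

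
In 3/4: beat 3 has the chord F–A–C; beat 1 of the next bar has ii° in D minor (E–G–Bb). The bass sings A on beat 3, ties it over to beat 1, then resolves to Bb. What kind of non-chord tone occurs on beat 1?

The harmony at that moment is E diminished triad (E, G, Bb); A is not a chord tone.
It is held over (the same pitch as the preceding A) and left by step up to Bb.
Held over from the previous chord and resolving up by step — a retardation.

Retardation.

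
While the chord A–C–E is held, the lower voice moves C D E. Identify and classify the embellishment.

The harmony at that moment is A minor triad (A, C, E); D is not a chord tone.
It is approached by step up from C and left by step up to E.
Step in, step out in the same direction — a passing tone.

D is a passing tone.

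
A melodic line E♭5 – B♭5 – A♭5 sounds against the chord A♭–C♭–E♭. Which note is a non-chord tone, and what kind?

B♭5 is an appoggiatura.

The harmony at that moment is A♭ minor triad (A♭, C♭, E♭); B♭5 is not a chord tone.
It is approached by leap up from E♭5 and left by step down to A♭5.
Leap in, step out — an appoggiatura.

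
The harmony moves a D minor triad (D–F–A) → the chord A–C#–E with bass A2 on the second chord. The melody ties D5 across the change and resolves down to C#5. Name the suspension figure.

4–3 suspension.

At the second chord the bass is A2. The suspended D5 lies a fourth above the bass; after resolving down by step to C#5, the interval above the bass becomes a third.
Suspension figures are named by those two intervals: 4–3.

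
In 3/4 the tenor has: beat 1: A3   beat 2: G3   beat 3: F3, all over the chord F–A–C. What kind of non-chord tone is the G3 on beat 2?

Passing tone.

The harmony at that moment is F major triad (F, A, C); G3 is not a chord tone.
It is approached by step down from A3 and left by step down to F3.
Step in, step out in the same direction — a passing tone.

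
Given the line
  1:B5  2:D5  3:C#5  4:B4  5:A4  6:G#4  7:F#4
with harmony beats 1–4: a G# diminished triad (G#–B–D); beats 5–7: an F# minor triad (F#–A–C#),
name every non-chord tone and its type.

C#5 (beat 3) — passing tone; G#4 (beat 6) — passing tone.

The harmony at that moment is G# diminished triad (G#, B, D); C#5 is not a chord tone.
It is approached by step down from D5 and left by step down to B4.
Step in, step out in the same direction — a passing tone.
The harmony at that moment is F# minor triad (F#, A, C#); G#4 is not a chord tone.
It is approached by step down from A4 and left by step down to F#4.
Step in, step out in the same direction — a passing tone.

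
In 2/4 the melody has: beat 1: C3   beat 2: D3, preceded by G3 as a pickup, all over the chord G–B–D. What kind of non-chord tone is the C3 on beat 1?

Appoggiatura.

The harmony at that moment is G major triad (G, B, D); C3 is not a chord tone.
It is approached by leap down from G3 and left by step up to D3.
Leap in, step out, metrically accented — an appoggiatura.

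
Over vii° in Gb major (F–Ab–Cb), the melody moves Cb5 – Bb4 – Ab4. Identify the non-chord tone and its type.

The harmony at that moment is F diminished triad (F, Ab, Cb); Bb4 is not a chord tone.
It is approached by step down from Cb5 and left by step down to Ab4.
Step in, step out in the same direction — a passing tone.

Bb4 is a passing tone.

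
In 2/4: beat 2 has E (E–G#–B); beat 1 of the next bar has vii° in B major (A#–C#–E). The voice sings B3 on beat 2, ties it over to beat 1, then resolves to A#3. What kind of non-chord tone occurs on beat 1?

Suspension.

The harmony at that moment is A# diminished triad (A#, C#, E); B3 is not a chord tone.
It is held over (the same pitch as the preceding B3) and left by step down to A#3.
Held over from the previous chord and resolving down by step — a suspension.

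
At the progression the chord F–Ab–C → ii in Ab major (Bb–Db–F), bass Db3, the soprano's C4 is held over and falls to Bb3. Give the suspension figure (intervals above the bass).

At the second chord the bass is Db3. The suspended C4 lies a seventh above the bass; after resolving down by step to Bb3, the interval above the bass becomes a sixth.
Suspension figures are named by those two intervals: 7–6.

7–6 suspension.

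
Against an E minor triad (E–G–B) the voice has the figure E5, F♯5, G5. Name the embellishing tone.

The harmony at that moment is E minor triad (E, G, B); F♯5 is not a chord tone.
It is approached by step up from E5 and left by step up to G5.
Step in, step out in the same direction — a passing tone.

F♯5 is a passing tone.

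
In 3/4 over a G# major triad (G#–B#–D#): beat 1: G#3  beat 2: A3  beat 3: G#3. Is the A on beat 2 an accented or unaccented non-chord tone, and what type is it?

Unaccented neighbor tone.

The harmony at that moment is G# major triad (G#, B#, D#); A3 is not a chord tone.
It is approached by step up from G#3 and left by step down to G#3.
Step away and step back to the same note — a neighbor tone (upper neighbor).
It falls on a weak beat, so it is unaccented.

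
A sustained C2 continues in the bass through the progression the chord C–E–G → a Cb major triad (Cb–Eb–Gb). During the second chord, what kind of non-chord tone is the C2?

Pedal tone (pedal point).

The harmony at that moment is Cb major triad (Cb, Eb, Gb); C2 is not a chord tone.
It is held over (the same pitch as the preceding C2) and then sustained as the same pitch into the next harmony.
Sustained through a change of harmony — a pedal tone.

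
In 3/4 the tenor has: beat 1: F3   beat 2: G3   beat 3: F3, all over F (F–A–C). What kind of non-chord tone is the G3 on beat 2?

The harmony at that moment is F major triad (F, A, C); G3 is not a chord tone.
It is approached by step up from F3 and left by step down to F3.
Step away and step back to the same note — a neighbor tone (upper neighbor).

Upper neighbor tone.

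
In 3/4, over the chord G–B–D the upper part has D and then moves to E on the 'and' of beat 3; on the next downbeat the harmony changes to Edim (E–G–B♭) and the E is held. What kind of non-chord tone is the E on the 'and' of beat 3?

Anticipation.

The harmony at that moment is G major triad (G, B, D); E is not a chord tone.
It is approached by step up from D and then sustained as the same pitch into the next harmony.
Arriving early and becoming a chord tone when the harmony changes — an anticipation.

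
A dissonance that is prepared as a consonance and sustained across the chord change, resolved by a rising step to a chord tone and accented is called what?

Approach: by preparation — the pitch is first a chord tone, then held (tied or repeated) while the harmony changes under it. Departure: up by step. Metric position: strong.
A prepared dissonance that resolves upward by step — a retardation. (The same figure resolving downward would be a suspension.)

Retardation.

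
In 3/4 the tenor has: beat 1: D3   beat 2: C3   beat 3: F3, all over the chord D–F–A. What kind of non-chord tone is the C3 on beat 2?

Escape tone.

The harmony at that moment is D minor triad (D, F, A); C3 is not a chord tone.
It is approached by step down from D3 and left by leap up to F3.
Step in, leap out, on a weak beat — an escape tone.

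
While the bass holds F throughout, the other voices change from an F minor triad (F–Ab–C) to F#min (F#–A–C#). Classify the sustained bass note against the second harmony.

The harmony at that moment is F# minor triad (F#, A, C#); F is not a chord tone.
It is held over (the same pitch as the preceding F) and then sustained as the same pitch into the next harmony.
Sustained through a change of harmony — a pedal tone.

Pedal tone (pedal point).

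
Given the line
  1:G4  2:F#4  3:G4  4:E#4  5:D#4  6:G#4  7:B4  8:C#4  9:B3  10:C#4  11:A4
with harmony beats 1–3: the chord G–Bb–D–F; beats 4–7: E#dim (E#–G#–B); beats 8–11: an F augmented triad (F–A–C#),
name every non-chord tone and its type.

The harmony at that moment is G minor seventh chord (G, Bb, D, F); F#4 is not a chord tone.
It is approached by step down from G4 and left by step up to G4.
Step away and step back to the same note — a neighbor tone (lower neighbor).
The harmony at that moment is E# diminished triad (E#, G#, B); D#4 is not a chord tone.
It is approached by step down from E#4 and left by leap up to G#4.
Step in, leap out — an escape tone.
The harmony at that moment is F augmented triad (F, A, C#); B3 is not a chord tone.
It is approached by step down from C#4 and left by step up to C#4.
Step away and step back to the same note — a neighbor tone (lower neighbor).

F#4 (beat 2) — neighbor tone; D#4 (beat 5) — escape tone; B3 (beat 9) — neighbor tone.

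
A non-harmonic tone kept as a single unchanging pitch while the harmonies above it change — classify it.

Approach: none. Departure: none — a single pitch is sustained while the chords change around it, passing through harmonies that do not contain it.
No melodic motion at all; the dissonance is created entirely by the moving harmonies against the stationary note — a pedal tone (pedal point).

Pedal tone.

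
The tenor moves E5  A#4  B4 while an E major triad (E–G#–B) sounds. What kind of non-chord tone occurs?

A#4 is an appoggiatura.

The harmony at that moment is E major triad (E, G#, B); A#4 is not a chord tone.
It is approached by leap down from E5 and left by step up to B4.
Leap in, step out — an appoggiatura.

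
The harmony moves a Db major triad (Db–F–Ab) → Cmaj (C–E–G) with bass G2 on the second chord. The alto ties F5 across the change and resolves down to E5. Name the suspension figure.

At the second chord the bass is G2. The suspended F5 lies a seventh above the bass; after resolving down by step to E5, the interval above the bass becomes a sixth.
Suspension figures are named by those two intervals: 7–6.

7–6 suspension.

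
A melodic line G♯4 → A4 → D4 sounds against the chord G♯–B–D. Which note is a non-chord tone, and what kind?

A4 is an escape tone.

The harmony at that moment is G♯ diminished triad (G♯, B, D); A4 is not a chord tone.
It is approached by step up from G♯4 and left by leap down to D4.
Step in, leap out — an escape tone.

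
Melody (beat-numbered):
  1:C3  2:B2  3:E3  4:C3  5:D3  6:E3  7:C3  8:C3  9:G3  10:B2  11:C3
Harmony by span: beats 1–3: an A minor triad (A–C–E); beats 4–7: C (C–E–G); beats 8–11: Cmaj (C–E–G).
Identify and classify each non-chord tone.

The harmony at that moment is A minor triad (A, C, E); B2 is not a chord tone.
It is approached by step down from C3 and left by leap up to E3.
Step in, leap out — an escape tone.
The harmony at that moment is C major triad (C, E, G); D3 is not a chord tone.
It is approached by step up from C3 and left by step up to E3.
Step in, step out in the same direction — a passing tone.
The harmony at that moment is C major triad (C, E, G); B2 is not a chord tone.
It is approached by leap down from G3 and left by step up to C3.
Leap in, step out — an appoggiatura.

B2 (beat 2) — escape tone; D3 (beat 5) — passing tone; B2 (beat 10) — appoggiatura.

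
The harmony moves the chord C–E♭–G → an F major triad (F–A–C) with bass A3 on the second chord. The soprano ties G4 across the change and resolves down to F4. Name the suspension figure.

At the second chord the bass is A3. The suspended G4 lies a seventh above the bass; after resolving down by step to F4, the interval above the bass becomes a sixth.
Suspension figures are named by those two intervals: 7–6.

7–6 suspension.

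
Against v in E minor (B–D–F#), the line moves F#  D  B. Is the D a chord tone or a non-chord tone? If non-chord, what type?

B minor triad contains B, D, F#; D is the third, so it is a chord tone.

Chord tone (the third of B minor triad).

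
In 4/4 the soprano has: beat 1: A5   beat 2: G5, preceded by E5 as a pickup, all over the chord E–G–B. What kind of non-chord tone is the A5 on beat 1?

Appoggiatura.

The harmony at that moment is E minor triad (E, G, B); A5 is not a chord tone.
It is approached by leap up from E5 and left by step down to G5.
Leap in, step out, metrically accented — an appoggiatura.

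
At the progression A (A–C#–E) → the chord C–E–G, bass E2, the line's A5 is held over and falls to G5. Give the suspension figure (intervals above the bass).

At the second chord the bass is E2. The suspended A5 lies a fourth above the bass; after resolving down by step to G5, the interval above the bass becomes a third.
Suspension figures are named by those two intervals: 4–3.

4–3 suspension.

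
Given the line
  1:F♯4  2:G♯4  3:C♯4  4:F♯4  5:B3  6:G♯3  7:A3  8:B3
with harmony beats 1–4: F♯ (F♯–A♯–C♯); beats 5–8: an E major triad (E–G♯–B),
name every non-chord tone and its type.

The harmony at that moment is F♯ major triad (F♯, A♯, C♯); G♯4 is not a chord tone.
It is approached by step up from F♯4 and left by leap down to C♯4.
Step in, leap out — an escape tone.
The harmony at that moment is E major triad (E, G♯, B); A3 is not a chord tone.
It is approached by step up from G♯3 and left by step up to B3.
Step in, step out in the same direction — a passing tone.

G♯4 (beat 2) — escape tone; A3 (beat 7) — passing tone.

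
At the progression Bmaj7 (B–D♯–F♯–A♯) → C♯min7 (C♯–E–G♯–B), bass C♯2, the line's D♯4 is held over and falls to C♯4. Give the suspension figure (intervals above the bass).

9–8 suspension.

At the second chord the bass is C♯2. The suspended D♯4 lies a ninth above the bass; after resolving down by step to C♯4, the interval above the bass becomes an octave.
Suspension figures are named by those two intervals: 9–8.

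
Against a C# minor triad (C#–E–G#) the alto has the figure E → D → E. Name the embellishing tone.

The harmony at that moment is C# minor triad (C#, E, G#); D is not a chord tone.
It is approached by step down from E and left by step up to E.
Step away and step back to the same note — a neighbor tone (lower neighbor).

D is a neighbor tone.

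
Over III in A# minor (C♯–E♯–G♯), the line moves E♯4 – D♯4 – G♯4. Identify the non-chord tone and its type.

D♯4 is an escape tone.

The harmony at that moment is C♯ major triad (C♯, E♯, G♯); D♯4 is not a chord tone.
It is approached by step down from E♯4 and left by leap up to G♯4.
Step in, leap out — an escape tone.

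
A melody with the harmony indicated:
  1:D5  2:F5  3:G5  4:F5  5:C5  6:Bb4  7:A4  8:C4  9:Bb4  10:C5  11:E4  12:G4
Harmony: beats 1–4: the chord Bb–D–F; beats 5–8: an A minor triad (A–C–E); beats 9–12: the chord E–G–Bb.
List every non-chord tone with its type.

The harmony at that moment is Bb major triad (Bb, D, F); G5 is not a chord tone.
It is approached by step up from F5 and left by step down to F5.
Step away and step back to the same note — a neighbor tone (upper neighbor).
The harmony at that moment is A minor triad (A, C, E); Bb4 is not a chord tone.
It is approached by step down from C5 and left by step down to A4.
Step in, step out in the same direction — a passing tone.
The harmony at that moment is E diminished triad (E, G, Bb); C5 is not a chord tone.
It is approached by step up from Bb4 and left by leap down to E4.
Step in, leap out — an escape tone.

G5 (beat 3) — neighbor tone; Bb4 (beat 6) — passing tone; C5 (beat 10) — escape tone.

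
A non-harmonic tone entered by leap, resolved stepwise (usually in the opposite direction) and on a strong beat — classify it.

Approach: by leap. Departure: by step. Metric position: strong.
Leap in, step out, in a metrically strong position — an appoggiatura. (It is the mirror image of the escape tone, which steps in and leaps out from a weak position.)

Appoggiatura.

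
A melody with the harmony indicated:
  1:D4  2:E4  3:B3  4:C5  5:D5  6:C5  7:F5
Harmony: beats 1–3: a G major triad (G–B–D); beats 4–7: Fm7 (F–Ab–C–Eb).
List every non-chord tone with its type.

The harmony at that moment is G major triad (G, B, D); E4 is not a chord tone.
It is approached by step up from D4 and left by leap down to B3.
Step in, leap out — an escape tone.
The harmony at that moment is F minor seventh chord (F, Ab, C, Eb); D5 is not a chord tone.
It is approached by step up from C5 and left by step down to C5.
Step away and step back to the same note — a neighbor tone (upper neighbor).

E4 (beat 2) — escape tone; D5 (beat 5) — neighbor tone.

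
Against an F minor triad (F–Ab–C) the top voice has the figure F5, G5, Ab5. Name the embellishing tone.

The harmony at that moment is F minor triad (F, Ab, C); G5 is not a chord tone.
It is approached by step up from F5 and left by step up to Ab5.
Step in, step out in the same direction — a passing tone.

G5 is a passing tone.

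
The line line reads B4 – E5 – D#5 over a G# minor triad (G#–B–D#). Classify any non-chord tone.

The harmony at that moment is G# minor triad (G#, B, D#); E5 is not a chord tone.
It is approached by leap up from B4 and left by step down to D#5.
Leap in, step out — an appoggiatura.

E5 is an appoggiatura.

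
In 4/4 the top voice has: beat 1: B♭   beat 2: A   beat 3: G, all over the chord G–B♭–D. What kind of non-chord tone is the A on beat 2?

The harmony at that moment is G minor triad (G, B♭, D); A is not a chord tone.
It is approached by step down from B♭ and left by step down to G.
Step in, step out in the same direction — a passing tone.

Passing tone.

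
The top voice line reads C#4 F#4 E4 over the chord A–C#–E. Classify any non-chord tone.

The harmony at that moment is A major triad (A, C#, E); F#4 is not a chord tone.
It is approached by leap up from C#4 and left by step down to E4.
Leap in, step out — an appoggiatura.

F#4 is an appoggiatura.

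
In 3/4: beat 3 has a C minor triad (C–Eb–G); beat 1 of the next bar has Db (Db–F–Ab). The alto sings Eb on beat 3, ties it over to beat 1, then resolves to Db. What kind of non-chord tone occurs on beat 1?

The harmony at that moment is Db major triad (Db, F, Ab); Eb is not a chord tone.
It is held over (the same pitch as the preceding Eb) and left by step down to Db.
Held over from the previous chord and resolving down by step — a suspension.

Suspension.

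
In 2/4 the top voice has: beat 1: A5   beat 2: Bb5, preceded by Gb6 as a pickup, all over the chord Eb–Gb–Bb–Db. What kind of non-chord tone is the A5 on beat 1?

Appoggiatura.

The harmony at that moment is Eb minor seventh chord (Eb, Gb, Bb, Db); A5 is not a chord tone.
It is approached by leap down from Gb6 and left by step up to Bb5.
Leap in, step out, metrically accented — an appoggiatura.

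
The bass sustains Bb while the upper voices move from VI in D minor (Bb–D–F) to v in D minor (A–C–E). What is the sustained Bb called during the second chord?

Pedal tone (pedal point).

The harmony at that moment is A minor triad (A, C, E); Bb is not a chord tone.
It is held over (the same pitch as the preceding Bb) and then sustained as the same pitch into the next harmony.
Sustained through a change of harmony — a pedal tone.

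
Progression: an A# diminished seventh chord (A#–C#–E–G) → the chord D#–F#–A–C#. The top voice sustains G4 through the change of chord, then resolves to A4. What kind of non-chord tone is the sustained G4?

G4 is a retardation.

The harmony at that moment is D# half-diminished seventh chord (D#, F#, A, C#); G4 is not a chord tone.
It is held over (the same pitch as the preceding G4) and left by step up to A4.
Held over from the previous chord and resolving up by step — a retardation.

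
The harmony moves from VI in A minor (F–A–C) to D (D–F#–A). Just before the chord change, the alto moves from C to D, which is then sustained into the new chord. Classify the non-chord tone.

D is an anticipation.

The harmony at that moment is F major triad (F, A, C); D is not a chord tone.
It is approached by step up from C and then sustained as the same pitch into the next harmony.
Arriving early and becoming a chord tone when the harmony changes — an anticipation.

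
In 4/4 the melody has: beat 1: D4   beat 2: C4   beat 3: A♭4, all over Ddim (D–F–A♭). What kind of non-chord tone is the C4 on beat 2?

Escape tone.

The harmony at that moment is D diminished triad (D, F, A♭); C4 is not a chord tone.
It is approached by step down from D4 and left by leap up to A♭4.
Step in, leap out, on a weak beat — an escape tone.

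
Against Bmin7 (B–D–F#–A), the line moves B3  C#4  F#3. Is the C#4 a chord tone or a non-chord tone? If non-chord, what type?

The harmony at that moment is B minor seventh chord (B, D, F#, A); C#4 is not a chord tone.
It is approached by step up from B3 and left by leap down to F#3.
Step in, leap out — an escape tone.

Non-chord tone — an escape tone.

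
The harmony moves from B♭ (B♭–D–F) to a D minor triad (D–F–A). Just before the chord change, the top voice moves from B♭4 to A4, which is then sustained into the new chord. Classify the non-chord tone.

The harmony at that moment is B♭ major triad (B♭, D, F); A4 is not a chord tone.
It is approached by step down from B♭4 and then sustained as the same pitch into the next harmony.
Arriving early and becoming a chord tone when the harmony changes — an anticipation.

A4 is an anticipation.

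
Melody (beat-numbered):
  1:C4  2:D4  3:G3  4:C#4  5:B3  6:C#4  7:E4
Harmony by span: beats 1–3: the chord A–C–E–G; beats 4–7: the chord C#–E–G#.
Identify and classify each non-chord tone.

D4 (beat 2) — escape tone; B3 (beat 5) — neighbor tone.

The harmony at that moment is A minor seventh chord (A, C, E, G); D4 is not a chord tone.
It is approached by step up from C4 and left by leap down to G3.
Step in, leap out — an escape tone.
The harmony at that moment is C# minor triad (C#, E, G#); B3 is not a chord tone.
It is approached by step down from C#4 and left by step up to C#4.
Step away and step back to the same note — a neighbor tone (lower neighbor).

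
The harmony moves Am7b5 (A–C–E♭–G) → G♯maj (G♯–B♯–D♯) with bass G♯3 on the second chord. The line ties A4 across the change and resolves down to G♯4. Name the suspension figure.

9–8 suspension.

At the second chord the bass is G♯3. The suspended A4 lies a ninth above the bass; after resolving down by step to G♯4, the interval above the bass becomes an octave.
Suspension figures are named by those two intervals: 9–8.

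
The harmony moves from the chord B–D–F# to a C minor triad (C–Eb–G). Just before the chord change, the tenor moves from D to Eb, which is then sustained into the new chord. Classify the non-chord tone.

Eb is an anticipation.

The harmony at that moment is B minor triad (B, D, F#); Eb is not a chord tone.
It is approached by step up from D and then sustained as the same pitch into the next harmony.
Arriving early and becoming a chord tone when the harmony changes — an anticipation.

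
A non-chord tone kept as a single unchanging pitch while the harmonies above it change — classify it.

Approach: none. Departure: none — a single pitch is sustained while the chords change around it, passing through harmonies that do not contain it.
No melodic motion at all; the dissonance is created entirely by the moving harmonies against the stationary note — a pedal tone (pedal point).

Pedal tone.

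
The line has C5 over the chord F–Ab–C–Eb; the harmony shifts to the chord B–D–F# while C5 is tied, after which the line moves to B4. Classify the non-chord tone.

C5 is a suspension.

The harmony at that moment is B minor triad (B, D, F#); C5 is not a chord tone.
It is held over (the same pitch as the preceding C5) and left by step down to B4.
Held over from the previous chord and resolving down by step — a suspension.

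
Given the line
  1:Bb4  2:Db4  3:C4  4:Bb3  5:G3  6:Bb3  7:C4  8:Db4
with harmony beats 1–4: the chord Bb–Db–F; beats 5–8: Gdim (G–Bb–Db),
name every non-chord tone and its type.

The harmony at that moment is Bb minor triad (Bb, Db, F); C4 is not a chord tone.
It is approached by step down from Db4 and left by step down to Bb3.
Step in, step out in the same direction — a passing tone.
The harmony at that moment is G diminished triad (G, Bb, Db); C4 is not a chord tone.
It is approached by step up from Bb3 and left by step up to Db4.
Step in, step out in the same direction — a passing tone.

C4 (beat 3) — passing tone; C4 (beat 7) — passing tone.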